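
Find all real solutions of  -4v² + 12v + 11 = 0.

Discriminant: (12)² − 4·(-4)·11 = 320.
Quadratic formula: v = (-12 ± √320) / (-8).
So v = 3/2 - √(5) ≈ -0.7361 or v = 3/2 + √(5) ≈ 3.7361.

v = -0.7361 or v = 3.7361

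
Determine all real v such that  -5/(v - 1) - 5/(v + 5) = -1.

Multiply both sides by (v - 1)(v + 5):
-5(v + 5) - 5(v - 1) = -(v - 1)(v + 5).
Expand and collect terms: -v^2 + 6v + 25 = 0.
By the quadratic formula, v = (-6 +/- sqrt(136)) / -2, so v ~= -2.831 or v ~= 8.831.
Neither value makes a denominator zero (v != 1, v != -5), so both are valid.

v = -2.831 or v = 8.831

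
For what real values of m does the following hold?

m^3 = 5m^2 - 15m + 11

Rearrange: m^3 - 5m^2 + 15m - 11 = 0.
Possible rational roots are divisors of -11. Testing m = 1 gives 0, so (m - 1) is a factor.
Divide: m^3 - 5m^2 + 15m - 11 = (m - 1)(m^2 - 4m + 11).
The quadratic m^2 - 4m + 11 has discriminant -28 < 0, so no further real roots.

m = 1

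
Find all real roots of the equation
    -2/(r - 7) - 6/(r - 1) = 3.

r = -1.1775 or r = 6.5109

Multiply both sides by (r - 7)(r - 1):
-2(r - 1) - 6(r - 7) = 3(r - 7)(r - 1).
Expand and collect terms: 3r^2 - 16r - 23 = 0.
By the quadratic formula, r = (16 +/- sqrt(532)) / 6, so r ~= 6.5109 or r ~= -1.1775.
Neither value makes a denominator zero (r != 7, r != 1), so both are valid.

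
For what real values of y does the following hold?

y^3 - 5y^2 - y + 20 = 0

y = -1.7913 or y = 2.7913 or y = 4

Possible rational roots are divisors of 20. Testing y = 4 gives 0, so (y - 4) is a factor.
Divide: y^3 - 5y^2 - y + 20 = (y - 4)(y^2 - y - 5).
Apply the quadratic formula to y^2 - y - 5 = 0: y = (1 +/- sqrt(21))/2, i.e. y ~= 2.7913 or y ~= -1.7913.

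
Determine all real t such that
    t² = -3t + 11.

Rearrange to standard form: t² + 3t - 11 = 0.
Discriminant: (3)² − 4·1·(-11) = 53.
Quadratic formula: t = (-3 ± √53) / 2.
So t = -3/2 + √(53)/2 ≈ 2.1401 or t = -√(53)/2 - 3/2 ≈ -5.1401.

t = -5.1401 or t = 2.1401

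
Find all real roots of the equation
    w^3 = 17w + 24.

w = -3 or w = -1.7016 or w = 4.7016

Rearrange: w^3 - 17w - 24 = 0.
Possible rational roots are divisors of -24. Testing w = -3 gives 0, so (w + 3) is a factor.
Divide: w^3 - 17w - 24 = (w + 3)(w^2 - 3w - 8).
Apply the quadratic formula to w^2 - 3w - 8 = 0: w = (3 +/- sqrt(41))/2, i.e. w ~= 4.7016 or w ~= -1.7016.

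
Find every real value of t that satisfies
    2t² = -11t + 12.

t = -6.4327 or t = 0.9327

Rearrange to standard form: 2t² + 11t - 12 = 0.
Discriminant: (11)² − 4·2·(-12) = 217.
Quadratic formula: t = (-11 ± √217) / 4.
So t = -11/4 + √(217)/4 ≈ 0.9327 or t = -√(217)/4 - 11/4 ≈ -6.4327.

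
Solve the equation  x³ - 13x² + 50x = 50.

x = 1.5505 or x = 5 or x = 6.4495

Rearrange: x³ - 13x² + 50x - 50 = 0.
Possible rational roots are divisors of -50. Testing x = 5 gives 0, so (x - 5) is a factor.
Divide: x³ - 13x² + 50x - 50 = (x - 5)(x² - 8x + 10).
Apply the quadratic formula to x² - 8x + 10 = 0: x = (8 ± √24)/2, i.e. x ≈ 6.4495 or x ≈ 1.5505.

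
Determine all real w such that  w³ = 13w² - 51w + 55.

Rearrange: w³ - 13w² + 51w - 55 = 0.
Possible rational roots are divisors of -55. Testing w = 5 gives 0, so (w - 5) is a factor.
Divide: w³ - 13w² + 51w - 55 = (w - 5)(w² - 8w + 11).
Apply the quadratic formula to w² - 8w + 11 = 0: w = (8 ± √20)/2, i.e. w ≈ 6.2361 or w ≈ 1.7639.

w = 1.7639 or w = 5 or w = 6.2361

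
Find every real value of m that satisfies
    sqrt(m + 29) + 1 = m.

Isolate the radical: sqrt(m + 29) = m - 1.
Square both sides: m + 29 = (m - 1)^2.
Expand and rearrange: m^2 - 3m - 28 = 0.
Solving gives m = 7 or m = -4.
Check each candidate in the original equation:
  m = 7: sqrt(36) = 6, while m - 1 = 6 — valid.
  m = -4: sqrt(25) = 5, while m - 1 = -5 — extraneous.

m = 7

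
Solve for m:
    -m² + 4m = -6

m = -1.1623 or m = 5.1623

Rearrange to standard form: -m² + 4m + 6 = 0.
Discriminant: (4)² − 4·(-1)·6 = 40.
Quadratic formula: m = (-4 ± √40) / (-2).
So m = 2 - √(10) ≈ -1.1623 or m = 2 + √(10) ≈ 5.1623.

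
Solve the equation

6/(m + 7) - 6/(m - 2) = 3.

m = -4 or m = -1

Multiply both sides by (m + 7)(m - 2):
6(m - 2) - 6(m + 7) = 3(m + 7)(m - 2).
Expand and collect terms: 3m² + 15m + 12 = 0.
Factor or apply the quadratic formula: m = -1 or m = -4.
Neither value makes a denominator zero (m ≠ -7, m ≠ 2), so both are valid.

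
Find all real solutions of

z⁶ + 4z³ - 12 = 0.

Let u = z³. The equation becomes u² + 4u - 12 = 0.
Factor: (u + 6)(u - 2) = 0, so u = -6 or u = 2.
z³ = -6 gives z = -∛(6) ≈ -1.8171.
z³ = 2 gives z = ∛(2) ≈ 1.2599.

z = -1.8171 or z = 1.2599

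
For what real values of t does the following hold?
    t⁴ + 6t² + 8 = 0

Let u = t². The equation becomes u² + 6u + 8 = 0.
Factor: (u + 2)(u + 4) = 0, so u = -2 or u = -4.
t² = -2 < 0 has no real solution.
t² = -4 < 0 has no real solution.

No real solutions.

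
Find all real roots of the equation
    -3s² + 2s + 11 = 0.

Discriminant: (2)² − 4·(-3)·11 = 136.
Quadratic formula: s = (-2 ± √136) / (-6).
So s = 1/3 - √(34)/3 ≈ -1.6103 or s = 1/3 + √(34)/3 ≈ 2.277.

s = -1.6103 or s = 2.277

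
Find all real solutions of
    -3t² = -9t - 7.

t = -0.6409 or t = 3.6409

Rearrange to standard form: -3t² + 9t + 7 = 0.
Discriminant: (9)² − 4·(-3)·7 = 165.
Quadratic formula: t = (-9 ± √165) / (-6).
So t = 3/2 - √(165)/6 ≈ -0.6409 or t = 3/2 + √(165)/6 ≈ 3.6409.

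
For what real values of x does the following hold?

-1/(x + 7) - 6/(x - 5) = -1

x = -6.3459 or x = 11.3459

Multiply both sides by (x + 7)(x - 5):
-(x - 5) - 6(x + 7) = -(x + 7)(x - 5).
Expand and collect terms: -x^2 + 5x + 72 = 0.
By the quadratic formula, x = (-5 +/- sqrt(313)) / -2, so x ~= -6.3459 or x ~= 11.3459.
Neither value makes a denominator zero (x != -7, x != 5), so both are valid.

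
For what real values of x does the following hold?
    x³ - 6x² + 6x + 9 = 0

x = -0.7913 or x = 3 or x = 3.7913

Possible rational roots are divisors of 9. Testing x = 3 gives 0, so (x - 3) is a factor.
Divide: x³ - 6x² + 6x + 9 = (x - 3)(x² - 3x - 3).
Apply the quadratic formula to x² - 3x - 3 = 0: x = (3 ± √21)/2, i.e. x ≈ 3.7913 or x ≈ -0.7913.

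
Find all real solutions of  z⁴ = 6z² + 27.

Let u = z². The equation becomes u² - 6u - 27 = 0.
Factor: (u - 9)(u + 3) = 0, so u = 9 or u = -3.
z² = 9 gives z = ±3.
z² = -3 < 0 has no real solution.

z = -3 or z = 3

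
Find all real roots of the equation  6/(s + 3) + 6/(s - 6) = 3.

Multiply both sides by (s + 3)(s - 6):
6(s - 6) + 6(s + 3) = 3(s + 3)(s - 6).
Expand and collect terms: 3s² - 21s - 36 = 0.
By the quadratic formula, s = (21 ± √873) / 6, so s ≈ 8.4244 or s ≈ -1.4244.
Neither value makes a denominator zero (s ≠ -3, s ≠ 6), so both are valid.

s = -1.4244 or s = 8.4244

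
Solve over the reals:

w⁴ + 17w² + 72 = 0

No real solutions.

Let u = w². The equation becomes u² + 17u + 72 = 0.
Factor: (u + 8)(u + 9) = 0, so u = -8 or u = -9.
w² = -8 < 0 has no real solution.
w² = -9 < 0 has no real solution.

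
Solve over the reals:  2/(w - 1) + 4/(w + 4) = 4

w = -3.1085 or w = 1.6085

Multiply both sides by (w - 1)(w + 4):
2(w + 4) + 4(w - 1) = 4(w - 1)(w + 4).
Expand and collect terms: 4w² + 6w - 20 = 0.
By the quadratic formula, w = (-6 ± √356) / 8, so w ≈ 1.6085 or w ≈ -3.1085.
Neither value makes a denominator zero (w ≠ 1, w ≠ -4), so both are valid.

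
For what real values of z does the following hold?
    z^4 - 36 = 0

Let u = z^2. The equation becomes u^2 - 36 = 0.
Factor: (u - 6)(u + 6) = 0, so u = 6 or u = -6.
z^2 = 6 gives z = +/-sqrt(6) ~= +/-2.4495.
z^2 = -6 < 0 has no real solution.

z = -2.4495 or z = 2.4495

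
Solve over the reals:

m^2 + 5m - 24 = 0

Factor: (m - 3)(m + 8) = 0.
So m = 3 or m = -8.

m = -8 or m = 3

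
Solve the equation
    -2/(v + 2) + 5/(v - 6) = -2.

v = -0.3508 or v = 2.8508

Multiply both sides by (v + 2)(v - 6):
-2(v - 6) + 5(v + 2) = -2(v + 2)(v - 6).
Expand and collect terms: -2v² + 5v + 2 = 0.
By the quadratic formula, v = (-5 ± √41) / -4, so v ≈ -0.3508 or v ≈ 2.8508.
Neither value makes a denominator zero (v ≠ -2, v ≠ 6), so both are valid.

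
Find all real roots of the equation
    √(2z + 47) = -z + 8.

z = 1

Square both sides: 2z + 47 = (-z + 8)².
Expand and rearrange: z² - 18z + 17 = 0.
Solving gives z = 17 or z = 1.
Check each candidate in the original equation:
  z = 17: √(81) = 9, while -z + 8 = -9 — extraneous.
  z = 1: √(49) = 7, while -z + 8 = 7 — valid.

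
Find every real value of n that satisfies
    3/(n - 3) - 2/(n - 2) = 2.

n = 1.5 or n = 4

Multiply both sides by (n - 3)(n - 2):
3(n - 2) - 2(n - 3) = 2(n - 3)(n - 2).
Expand and collect terms: 2n² - 11n + 12 = 0.
Factor or apply the quadratic formula: n = 4 or n = 1.5.
Neither value makes a denominator zero (n ≠ 3, n ≠ 2), so both are valid.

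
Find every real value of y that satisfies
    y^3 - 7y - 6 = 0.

y = -2 or y = -1 or y = 3

Possible rational roots are divisors of -6. Testing y = -2 gives 0, so (y + 2) is a factor.
Divide: y^3 - 7y - 6 = (y + 2)(y^2 - 2y - 3).
Factor the quadratic: y = 3 or y = -1.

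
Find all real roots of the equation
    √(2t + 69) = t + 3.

t = 6

Square both sides: 2t + 69 = (t + 3)².
Expand and rearrange: t² + 4t - 60 = 0.
Solving gives t = 6 or t = -10.
Check each candidate in the original equation:
  t = 6: √(81) = 9, while t + 3 = 9 — valid.
  t = -10: √(49) = 7, while t + 3 = -7 — extraneous.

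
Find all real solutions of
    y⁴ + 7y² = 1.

Let u = y². The equation becomes u² + 7u - 1 = 0.
By the quadratic formula, u = -7/2 + √(53)/2 or u = -√(53)/2 - 7/2.
y² = -7/2 + √(53)/2 gives y = ±√(-7/2 + √(53)/2) ≈ ±0.3742.
y² = -√(53)/2 - 7/2 < 0 has no real solution.

y = -0.3742 or y = 0.3742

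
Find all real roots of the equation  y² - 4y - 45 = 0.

y = -5 or y = 9

Factor: (y + 5)(y - 9) = 0.
So y = -5 or y = 9.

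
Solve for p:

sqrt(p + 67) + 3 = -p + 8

p = -3

Isolate the radical: sqrt(p + 67) = -p + 5.
Square both sides: p + 67 = (-p + 5)^2.
Expand and rearrange: p^2 - 11p - 42 = 0.
Solving gives p = 14 or p = -3.
Check each candidate in the original equation:
  p = 14: sqrt(81) = 9, while -p + 5 = -9 — extraneous.
  p = -3: sqrt(64) = 8, while -p + 5 = 8 — valid.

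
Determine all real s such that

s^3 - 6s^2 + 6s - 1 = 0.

s = 0.2087 or s = 1 or s = 4.7913

Possible rational roots are divisors of -1. Testing s = 1 gives 0, so (s - 1) is a factor.
Divide: s^3 - 6s^2 + 6s - 1 = (s - 1)(s^2 - 5s + 1).
Apply the quadratic formula to s^2 - 5s + 1 = 0: s = (5 +/- sqrt(21))/2, i.e. s ~= 4.7913 or s ~= 0.2087.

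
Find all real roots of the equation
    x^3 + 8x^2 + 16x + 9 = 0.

x = -5.3028 or x = -1.6972 or x = -1

Possible rational roots are divisors of 9. Testing x = -1 gives 0, so (x + 1) is a factor.
Divide: x^3 + 8x^2 + 16x + 9 = (x + 1)(x^2 + 7x + 9).
Apply the quadratic formula to x^2 + 7x + 9 = 0: x = (-7 +/- sqrt(13))/2, i.e. x ~= -1.6972 or x ~= -5.3028.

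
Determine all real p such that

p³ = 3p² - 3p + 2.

p = 2

Rearrange: p³ - 3p² + 3p - 2 = 0.
Possible rational roots are divisors of -2. Testing p = 2 gives 0, so (p - 2) is a factor.
Divide: p³ - 3p² + 3p - 2 = (p - 2)(p² - p + 1).
The quadratic p² - p + 1 has discriminant -3 < 0, so no further real roots.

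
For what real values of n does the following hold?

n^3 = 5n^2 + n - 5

n = -1 or n = 1 or n = 5

Rearrange: n^3 - 5n^2 - n + 5 = 0.
Possible rational roots are divisors of 5. Testing n = 1 gives 0, so (n - 1) is a factor.
Divide: n^3 - 5n^2 - n + 5 = (n - 1)(n^2 - 4n - 5).
Factor the quadratic: n = 5 or n = -1.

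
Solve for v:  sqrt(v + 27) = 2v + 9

v = -2

Square both sides: v + 27 = (2v + 9)^2.
Expand and rearrange: 4v^2 + 35v + 54 = 0.
Solving gives v = -2 or v = -6.75.
Check each candidate in the original equation:
  v = -2: sqrt(25) = 5, while 2v + 9 = 5 — valid.
  v = -6.75: sqrt(20.25) = 4.5, while 2v + 9 = -4.5 — extraneous.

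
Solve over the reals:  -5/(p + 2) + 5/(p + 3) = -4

p = -3.7247 or p = -1.2753

Multiply both sides by (p + 2)(p + 3):
-5(p + 3) + 5(p + 2) = -4(p + 2)(p + 3).
Expand and collect terms: -4p² - 20p - 19 = 0.
By the quadratic formula, p = (20 ± √96) / -8, so p ≈ -3.7247 or p ≈ -1.2753.
Neither value makes a denominator zero (p ≠ -2, p ≠ -3), so both are valid.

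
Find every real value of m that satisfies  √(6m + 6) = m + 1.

Square both sides: 6m + 6 = (m + 1)².
Expand and rearrange: m² - 4m - 5 = 0.
Solving gives m = 5 or m = -1.
Check each candidate in the original equation:
  m = 5: √(36) = 6, while m + 1 = 6 — valid.
  m = -1: √(0) = 0, while m + 1 = 0 — valid.

m = -1 or m = 5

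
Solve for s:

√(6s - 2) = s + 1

Square both sides: 6s - 2 = (s + 1)².
Expand and rearrange: s² - 4s + 3 = 0.
Solving gives s = 3 or s = 1.
Check each candidate in the original equation:
  s = 3: √(16) = 4, while s + 1 = 4 — valid.
  s = 1: √(4) = 2, while s + 1 = 2 — valid.

s = 1 or s = 3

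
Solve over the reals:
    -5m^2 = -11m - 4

m = -0.3177 or m = 2.5177

Rearrange to standard form: -5m^2 + 11m + 4 = 0.
Discriminant: (11)^2 - 4*(-5)*4 = 201.
Quadratic formula: m = (-11 +/- sqrt(201)) / (-10).
So m = 11/10 - sqrt(201)/10 ~= -0.3177 or m = 11/10 + sqrt(201)/10 ~= 2.5177.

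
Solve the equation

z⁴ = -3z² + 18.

Let u = z². The equation becomes u² + 3u - 18 = 0.
Factor: (u + 6)(u - 3) = 0, so u = -6 or u = 3.
z² = -6 < 0 has no real solution.
z² = 3 gives z = ±√(3) ≈ ±1.7321.

z = -1.7321 or z = 1.7321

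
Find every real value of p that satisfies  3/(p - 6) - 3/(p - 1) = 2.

p = -0.2081 or p = 7.2081

Multiply both sides by (p - 6)(p - 1):
3(p - 1) - 3(p - 6) = 2(p - 6)(p - 1).
Expand and collect terms: 2p² - 14p - 3 = 0.
By the quadratic formula, p = (14 ± √220) / 4, so p ≈ 7.2081 or p ≈ -0.2081.
Neither value makes a denominator zero (p ≠ 6, p ≠ 1), so both are valid.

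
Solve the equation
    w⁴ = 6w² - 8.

Let u = w². The equation becomes u² - 6u + 8 = 0.
Factor: (u - 4)(u - 2) = 0, so u = 4 or u = 2.
w² = 4 gives w = ±2.
w² = 2 gives w = ±√(2) ≈ ±1.4142.

w = -2 or w = -1.4142 or w = 1.4142 or w = 2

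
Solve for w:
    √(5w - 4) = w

w = 1 or w = 4

Square both sides: 5w - 4 = (w)².
Expand and rearrange: w² - 5w + 4 = 0.
Solving gives w = 4 or w = 1.
Check each candidate in the original equation:
  w = 4: √(16) = 4, while w = 4 — valid.
  w = 1: √(1) = 1, while w = 1 — valid.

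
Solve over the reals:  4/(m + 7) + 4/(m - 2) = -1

m = -12.5208 or m = -0.4792

Multiply both sides by (m + 7)(m - 2):
4(m - 2) + 4(m + 7) = -(m + 7)(m - 2).
Expand and collect terms: -m^2 - 13m - 6 = 0.
By the quadratic formula, m = (13 +/- sqrt(145)) / -2, so m ~= -12.5208 or m ~= -0.4792.
Neither value makes a denominator zero (m != -7, m != 2), so both are valid.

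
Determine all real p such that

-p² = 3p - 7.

p = -4.5414 or p = 1.5414

Rearrange to standard form: -p² - 3p + 7 = 0.
Discriminant: (-3)² − 4·(-1)·7 = 37.
Quadratic formula: p = (3 ± √37) / (-2).
So p = -√(37)/2 - 3/2 ≈ -4.5414 or p = -3/2 + √(37)/2 ≈ 1.5414.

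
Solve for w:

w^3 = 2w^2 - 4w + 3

Rearrange: w^3 - 2w^2 + 4w - 3 = 0.
Possible rational roots are divisors of -3. Testing w = 1 gives 0, so (w - 1) is a factor.
Divide: w^3 - 2w^2 + 4w - 3 = (w - 1)(w^2 - w + 3).
The quadratic w^2 - w + 3 has discriminant -11 < 0, so no further real roots.

w = 1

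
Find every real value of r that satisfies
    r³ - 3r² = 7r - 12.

Rearrange: r³ - 3r² - 7r + 12 = 0.
Possible rational roots are divisors of 12. Testing r = 4 gives 0, so (r - 4) is a factor.
Divide: r³ - 3r² - 7r + 12 = (r - 4)(r² + r - 3).
Apply the quadratic formula to r² + r - 3 = 0: r = (-1 ± √13)/2, i.e. r ≈ 1.3028 or r ≈ -2.3028.

r = -2.3028 or r = 1.3028 or r = 4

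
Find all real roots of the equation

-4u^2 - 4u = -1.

Rearrange to standard form: -4u^2 - 4u + 1 = 0.
Discriminant: (-4)^2 - 4*(-4)*1 = 32.
Quadratic formula: u = (4 +/- sqrt(32)) / (-8).
So u = -sqrt(2)/2 - 1/2 ~= -1.2071 or u = -1/2 + sqrt(2)/2 ~= 0.2071.

u = -1.2071 or u = 0.2071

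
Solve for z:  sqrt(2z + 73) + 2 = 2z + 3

z = 4

Isolate the radical: sqrt(2z + 73) = 2z + 1.
Square both sides: 2z + 73 = (2z + 1)^2.
Expand and rearrange: 4z^2 + 2z - 72 = 0.
Solving gives z = 4 or z = -4.5.
Check each candidate in the original equation:
  z = 4: sqrt(81) = 9, while 2z + 1 = 9 — valid.
  z = -4.5: sqrt(64) = 8, while 2z + 1 = -8 — extraneous.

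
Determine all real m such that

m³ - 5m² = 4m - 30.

m = -2.3166 or m = 3 or m = 4.3166

Rearrange: m³ - 5m² - 4m + 30 = 0.
Possible rational roots are divisors of 30. Testing m = 3 gives 0, so (m - 3) is a factor.
Divide: m³ - 5m² - 4m + 30 = (m - 3)(m² - 2m - 10).
Apply the quadratic formula to m² - 2m - 10 = 0: m = (2 ± √44)/2, i.e. m ≈ 4.3166 or m ≈ -2.3166.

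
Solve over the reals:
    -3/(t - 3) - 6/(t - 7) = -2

Multiply both sides by (t - 3)(t - 7):
-3(t - 7) - 6(t - 3) = -2(t - 3)(t - 7).
Expand and collect terms: -2t² + 29t - 81 = 0.
By the quadratic formula, t = (-29 ± √193) / -4, so t ≈ 3.7769 or t ≈ 10.7231.
Neither value makes a denominator zero (t ≠ 3, t ≠ 7), so both are valid.

t = 3.7769 or t = 10.7231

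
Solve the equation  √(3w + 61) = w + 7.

Square both sides: 3w + 61 = (w + 7)².
Expand and rearrange: w² + 11w - 12 = 0.
Solving gives w = 1 or w = -12.
Check each candidate in the original equation:
  w = 1: √(64) = 8, while w + 7 = 8 — valid.
  w = -12: √(25) = 5, while w + 7 = -5 — extraneous.

w = 1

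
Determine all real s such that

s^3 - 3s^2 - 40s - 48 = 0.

s = -4 or s = -1.4244 or s = 8.4244

Possible rational roots are divisors of -48. Testing s = -4 gives 0, so (s + 4) is a factor.
Divide: s^3 - 3s^2 - 40s - 48 = (s + 4)(s^2 - 7s - 12).
Apply the quadratic formula to s^2 - 7s - 12 = 0: s = (7 +/- sqrt(97))/2, i.e. s ~= 8.4244 or s ~= -1.4244.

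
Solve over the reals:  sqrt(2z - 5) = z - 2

Square both sides: 2z - 5 = (z - 2)^2.
Expand and rearrange: z^2 - 6z + 9 = 0.
This gives the repeated root z = 3.
Check in the original equation:
  z = 3: sqrt(1) = 1, while z - 2 = 1 — valid.

z = 3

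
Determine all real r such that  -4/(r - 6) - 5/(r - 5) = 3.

r = 2.367 or r = 5.633

Multiply both sides by (r - 6)(r - 5):
-4(r - 5) - 5(r - 6) = 3(r - 6)(r - 5).
Expand and collect terms: 3r² - 24r + 40 = 0.
By the quadratic formula, r = (24 ± √96) / 6, so r ≈ 5.633 or r ≈ 2.367.
Neither value makes a denominator zero (r ≠ 6, r ≠ 5), so both are valid.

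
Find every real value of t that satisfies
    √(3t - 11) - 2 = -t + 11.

Isolate the radical: √(3t - 11) = -t + 13.
Square both sides: 3t - 11 = (-t + 13)².
Expand and rearrange: t² - 29t + 180 = 0.
Solving gives t = 20 or t = 9.
Check each candidate in the original equation:
  t = 20: √(49) = 7, while -t + 13 = -7 — extraneous.
  t = 9: √(16) = 4, while -t + 13 = 4 — valid.

t = 9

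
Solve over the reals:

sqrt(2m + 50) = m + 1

Square both sides: 2m + 50 = (m + 1)^2.
Expand and rearrange: m^2 - 49 = 0.
Solving gives m = 7 or m = -7.
Check each candidate in the original equation:
  m = 7: sqrt(64) = 8, while m + 1 = 8 — valid.
  m = -7: sqrt(36) = 6, while m + 1 = -6 — extraneous.

m = 7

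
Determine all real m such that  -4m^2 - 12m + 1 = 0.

m = -3.0811 or m = 0.0811

Discriminant: (-12)^2 - 4*(-4)*1 = 160.
Quadratic formula: m = (12 +/- sqrt(160)) / (-8).
So m = -sqrt(10)/2 - 3/2 ~= -3.0811 or m = -3/2 + sqrt(10)/2 ~= 0.0811.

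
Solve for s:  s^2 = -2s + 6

Rearrange to standard form: s^2 + 2s - 6 = 0.
Discriminant: (2)^2 - 4*1*(-6) = 28.
Quadratic formula: s = (-2 +/- sqrt(28)) / 2.
So s = -1 + sqrt(7) ~= 1.6458 or s = -sqrt(7) - 1 ~= -3.6458.

s = -3.6458 or s = 1.6458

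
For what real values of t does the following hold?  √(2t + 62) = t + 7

Square both sides: 2t + 62 = (t + 7)².
Expand and rearrange: t² + 12t - 13 = 0.
Solving gives t = 1 or t = -13.
Check each candidate in the original equation:
  t = 1: √(64) = 8, while t + 7 = 8 — valid.
  t = -13: √(36) = 6, while t + 7 = -6 — extraneous.

t = 1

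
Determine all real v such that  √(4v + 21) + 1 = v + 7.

Isolate the radical: √(4v + 21) = v + 6.
Square both sides: 4v + 21 = (v + 6)².
Expand and rearrange: v² + 8v + 15 = 0.
Solving gives v = -3 or v = -5.
Check each candidate in the original equation:
  v = -3: √(9) = 3, while v + 6 = 3 — valid.
  v = -5: √(1) = 1, while v + 6 = 1 — valid.

v = -5 or v = -3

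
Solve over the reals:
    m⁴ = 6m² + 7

Let u = m². The equation becomes u² - 6u - 7 = 0.
Factor: (u - 7)(u + 1) = 0, so u = 7 or u = -1.
m² = 7 gives m = ±√(7) ≈ ±2.6458.
m² = -1 < 0 has no real solution.

m = -2.6458 or m = 2.6458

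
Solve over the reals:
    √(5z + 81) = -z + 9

Square both sides: 5z + 81 = (-z + 9)².
Expand and rearrange: z² - 23z = 0.
Solving gives z = 23 or z = 0.
Check each candidate in the original equation:
  z = 23: √(196) = 14, while -z + 9 = -14 — extraneous.
  z = 0: √(81) = 9, while -z + 9 = 9 — valid.

z = 0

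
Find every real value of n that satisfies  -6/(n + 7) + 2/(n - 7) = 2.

Multiply both sides by (n + 7)(n - 7):
-6(n - 7) + 2(n + 7) = 2(n + 7)(n - 7).
Expand and collect terms: 2n² + 4n - 154 = 0.
By the quadratic formula, n = (-4 ± √1248) / 4, so n ≈ 7.8318 or n ≈ -9.8318.
Neither value makes a denominator zero (n ≠ -7, n ≠ 7), so both are valid.

n = -9.8318 or n = 7.8318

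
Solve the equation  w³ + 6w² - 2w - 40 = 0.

w = -4.3166 or w = -4 or w = 2.3166

Possible rational roots are divisors of -40. Testing w = -4 gives 0, so (w + 4) is a factor.
Divide: w³ + 6w² - 2w - 40 = (w + 4)(w² + 2w - 10).
Apply the quadratic formula to w² + 2w - 10 = 0: w = (-2 ± √44)/2, i.e. w ≈ 2.3166 or w ≈ -4.3166.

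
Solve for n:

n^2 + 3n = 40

Bring every term to one side: n^2 + 3n - 40 = 0.
Factor: (n - 5)(n + 8) = 0.
So n = 5 or n = -8.

n = -8 or n = 5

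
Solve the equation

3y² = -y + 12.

y = -2.1736 or y = 1.8403

Rearrange to standard form: 3y² + y - 12 = 0.
Discriminant: (1)² − 4·3·(-12) = 145.
Quadratic formula: y = (-1 ± √145) / 6.
So y = -1/6 + √(145)/6 ≈ 1.8403 or y = -√(145)/6 - 1/6 ≈ -2.1736.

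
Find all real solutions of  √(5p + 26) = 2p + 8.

Square both sides: 5p + 26 = (2p + 8)².
Expand and rearrange: 4p² + 27p + 38 = 0.
Solving gives p = -2 or p = -4.75.
Check each candidate in the original equation:
  p = -2: √(16) = 4, while 2p + 8 = 4 — valid.
  p = -4.75: √(2.25) = 1.5, while 2p + 8 = -1.5 — extraneous.

p = -2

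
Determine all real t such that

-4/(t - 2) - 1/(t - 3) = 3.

t = 0.4648 or t = 2.8685

Multiply both sides by (t - 2)(t - 3):
-4(t - 3) - (t - 2) = 3(t - 2)(t - 3).
Expand and collect terms: 3t^2 - 10t + 4 = 0.
By the quadratic formula, t = (10 +/- sqrt(52)) / 6, so t ~= 2.8685 or t ~= 0.4648.
Neither value makes a denominator zero (t != 2, t != 3), so both are valid.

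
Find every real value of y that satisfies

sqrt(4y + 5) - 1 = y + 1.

Isolate the radical: sqrt(4y + 5) = y + 2.
Square both sides: 4y + 5 = (y + 2)^2.
Expand and rearrange: y^2 - 1 = 0.
Solving gives y = 1 or y = -1.
Check each candidate in the original equation:
  y = 1: sqrt(9) = 3, while y + 2 = 3 — valid.
  y = -1: sqrt(1) = 1, while y + 2 = 1 — valid.

y = -1 or y = 1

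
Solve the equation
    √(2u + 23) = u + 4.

Square both sides: 2u + 23 = (u + 4)².
Expand and rearrange: u² + 6u - 7 = 0.
Solving gives u = 1 or u = -7.
Check each candidate in the original equation:
  u = 1: √(25) = 5, while u + 4 = 5 — valid.
  u = -7: √(9) = 3, while u + 4 = -3 — extraneous.

u = 1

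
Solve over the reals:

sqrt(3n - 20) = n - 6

n = 7 or n = 8

Square both sides: 3n - 20 = (n - 6)^2.
Expand and rearrange: n^2 - 15n + 56 = 0.
Solving gives n = 8 or n = 7.
Check each candidate in the original equation:
  n = 8: sqrt(4) = 2, while n - 6 = 2 — valid.
  n = 7: sqrt(1) = 1, while n - 6 = 1 — valid.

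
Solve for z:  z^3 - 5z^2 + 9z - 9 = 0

z = 3

Possible rational roots are divisors of -9. Testing z = 3 gives 0, so (z - 3) is a factor.
Divide: z^3 - 5z^2 + 9z - 9 = (z - 3)(z^2 - 2z + 3).
The quadratic z^2 - 2z + 3 has discriminant -8 < 0, so no further real roots.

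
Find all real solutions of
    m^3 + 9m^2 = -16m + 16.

Rearrange: m^3 + 9m^2 + 16m - 16 = 0.
Possible rational roots are divisors of -16. Testing m = -4 gives 0, so (m + 4) is a factor.
Divide: m^3 + 9m^2 + 16m - 16 = (m + 4)(m^2 + 5m - 4).
Apply the quadratic formula to m^2 + 5m - 4 = 0: m = (-5 +/- sqrt(41))/2, i.e. m ~= 0.7016 or m ~= -5.7016.

m = -5.7016 or m = -4 or m = 0.7016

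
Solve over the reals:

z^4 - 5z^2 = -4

z = -2 or z = -1 or z = 1 or z = 2

Let u = z^2. The equation becomes u^2 - 5u + 4 = 0.
Factor: (u - 1)(u - 4) = 0, so u = 1 or u = 4.
z^2 = 1 gives z = +/-1.
z^2 = 4 gives z = +/-2.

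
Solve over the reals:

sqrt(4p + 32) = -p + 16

p = 8

Square both sides: 4p + 32 = (-p + 16)^2.
Expand and rearrange: p^2 - 36p + 224 = 0.
Solving gives p = 28 or p = 8.
Check each candidate in the original equation:
  p = 28: sqrt(144) = 12, while -p + 16 = -12 — extraneous.
  p = 8: sqrt(64) = 8, while -p + 16 = 8 — valid.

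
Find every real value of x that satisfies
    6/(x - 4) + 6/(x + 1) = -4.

Multiply both sides by (x - 4)(x + 1):
6(x + 1) + 6(x - 4) = -4(x - 4)(x + 1).
Expand and collect terms: -4x² + 34 = 0.
By the quadratic formula, x = (0 ± √544) / -8, so x ≈ -2.9155 or x ≈ 2.9155.
Neither value makes a denominator zero (x ≠ 4, x ≠ -1), so both are valid.

x = -2.9155 or x = 2.9155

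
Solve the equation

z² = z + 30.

Bring every term to one side: z² - z - 30 = 0.
Factor: (z - 6)(z + 5) = 0.
So z = 6 or z = -5.

z = -5 or z = 6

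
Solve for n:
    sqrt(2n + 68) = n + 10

n = -2

Square both sides: 2n + 68 = (n + 10)^2.
Expand and rearrange: n^2 + 18n + 32 = 0.
Solving gives n = -2 or n = -16.
Check each candidate in the original equation:
  n = -2: sqrt(64) = 8, while n + 10 = 8 — valid.
  n = -16: sqrt(36) = 6, while n + 10 = -6 — extraneous.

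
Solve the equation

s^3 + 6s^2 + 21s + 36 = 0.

s = -3

Possible rational roots are divisors of 36. Testing s = -3 gives 0, so (s + 3) is a factor.
Divide: s^3 + 6s^2 + 21s + 36 = (s + 3)(s^2 + 3s + 12).
The quadratic s^2 + 3s + 12 has discriminant -39 < 0, so no further real roots.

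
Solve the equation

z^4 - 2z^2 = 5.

Let u = z^2. The equation becomes u^2 - 2u - 5 = 0.
By the quadratic formula, u = 1 + sqrt(6) or u = 1 - sqrt(6).
z^2 = 1 + sqrt(6) gives z = +/-sqrt(1 + sqrt(6)) ~= +/-1.8573.
z^2 = 1 - sqrt(6) < 0 has no real solution.

z = -1.8573 or z = 1.8573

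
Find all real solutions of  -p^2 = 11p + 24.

p = -8 or p = -3

Bring every term to one side: -p^2 - 11p - 24 = 0.
Factor: -1(p + 8)(p + 3) = 0.
So p = -8 or p = -3.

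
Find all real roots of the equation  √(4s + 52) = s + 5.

s = 3

Square both sides: 4s + 52 = (s + 5)².
Expand and rearrange: s² + 6s - 27 = 0.
Solving gives s = 3 or s = -9.
Check each candidate in the original equation:
  s = 3: √(64) = 8, while s + 5 = 8 — valid.
  s = -9: √(16) = 4, while s + 5 = -4 — extraneous.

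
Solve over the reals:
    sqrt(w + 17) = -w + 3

Square both sides: w + 17 = (-w + 3)^2.
Expand and rearrange: w^2 - 7w - 8 = 0.
Solving gives w = 8 or w = -1.
Check each candidate in the original equation:
  w = 8: sqrt(25) = 5, while -w + 3 = -5 — extraneous.
  w = -1: sqrt(16) = 4, while -w + 3 = 4 — valid.

w = -1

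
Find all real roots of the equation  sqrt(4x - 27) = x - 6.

Square both sides: 4x - 27 = (x - 6)^2.
Expand and rearrange: x^2 - 16x + 63 = 0.
Solving gives x = 9 or x = 7.
Check each candidate in the original equation:
  x = 9: sqrt(9) = 3, while x - 6 = 3 — valid.
  x = 7: sqrt(1) = 1, while x - 6 = 1 — valid.

x = 7 or x = 9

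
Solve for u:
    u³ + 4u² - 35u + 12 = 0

u = -8.3589 or u = 0.3589 or u = 4

Possible rational roots are divisors of 12. Testing u = 4 gives 0, so (u - 4) is a factor.
Divide: u³ + 4u² - 35u + 12 = (u - 4)(u² + 8u - 3).
Apply the quadratic formula to u² + 8u - 3 = 0: u = (-8 ± √76)/2, i.e. u ≈ 0.3589 or u ≈ -8.3589.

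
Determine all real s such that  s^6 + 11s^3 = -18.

s = -2.0801 or s = -1.2599

Let u = s^3. The equation becomes u^2 + 11u + 18 = 0.
Factor: (u + 2)(u + 9) = 0, so u = -2 or u = -9.
s^3 = -2 gives s = -(2)^(1/3) ~= -1.2599.
s^3 = -9 gives s = -(9)^(1/3) ~= -2.0801.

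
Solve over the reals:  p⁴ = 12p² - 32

Let u = p². The equation becomes u² - 12u + 32 = 0.
Factor: (u - 8)(u - 4) = 0, so u = 8 or u = 4.
p² = 8 gives p = ±2·√(2) ≈ ±2.8284.
p² = 4 gives p = ±2.

p = -2.8284 or p = -2 or p = 2 or p = 2.8284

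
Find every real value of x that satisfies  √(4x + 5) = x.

Square both sides: 4x + 5 = (x)².
Expand and rearrange: x² - 4x - 5 = 0.
Solving gives x = 5 or x = -1.
Check each candidate in the original equation:
  x = 5: √(25) = 5, while x = 5 — valid.
  x = -1: √(1) = 1, while x = -1 — extraneous.

x = 5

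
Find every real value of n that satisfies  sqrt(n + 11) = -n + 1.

n = -2

Square both sides: n + 11 = (-n + 1)^2.
Expand and rearrange: n^2 - 3n - 10 = 0.
Solving gives n = 5 or n = -2.
Check each candidate in the original equation:
  n = 5: sqrt(16) = 4, while -n + 1 = -4 — extraneous.
  n = -2: sqrt(9) = 3, while -n + 1 = 3 — valid.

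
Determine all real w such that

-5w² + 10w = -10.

w = -0.7321 or w = 2.7321

Rearrange to standard form: -5w² + 10w + 10 = 0.
Discriminant: (10)² − 4·(-5)·10 = 300.
Quadratic formula: w = (-10 ± √300) / (-10).
So w = 1 - √(3) ≈ -0.7321 or w = 1 + √(3) ≈ 2.7321.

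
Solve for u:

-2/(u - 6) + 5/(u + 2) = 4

Multiply both sides by (u - 6)(u + 2):
-2(u + 2) + 5(u - 6) = 4(u - 6)(u + 2).
Expand and collect terms: 4u^2 - 19u - 14 = 0.
By the quadratic formula, u = (19 +/- sqrt(585)) / 8, so u ~= 5.3983 or u ~= -0.6483.
Neither value makes a denominator zero (u != 6, u != -2), so both are valid.

u = -0.6483 or u = 5.3983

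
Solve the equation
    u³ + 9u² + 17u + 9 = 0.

Possible rational roots are divisors of 9. Testing u = -1 gives 0, so (u + 1) is a factor.
Divide: u³ + 9u² + 17u + 9 = (u + 1)(u² + 8u + 9).
Apply the quadratic formula to u² + 8u + 9 = 0: u = (-8 ± √28)/2, i.e. u ≈ -1.3542 or u ≈ -6.6458.

u = -6.6458 or u = -1.3542 or u = -1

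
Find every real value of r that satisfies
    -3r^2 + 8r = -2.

Rearrange to standard form: -3r^2 + 8r + 2 = 0.
Discriminant: (8)^2 - 4*(-3)*2 = 88.
Quadratic formula: r = (-8 +/- sqrt(88)) / (-6).
So r = 4/3 - sqrt(22)/3 ~= -0.2301 or r = 4/3 + sqrt(22)/3 ~= 2.8968.

r = -0.2301 or r = 2.8968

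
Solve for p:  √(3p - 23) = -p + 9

p = 8

Square both sides: 3p - 23 = (-p + 9)².
Expand and rearrange: p² - 21p + 104 = 0.
Solving gives p = 13 or p = 8.
Check each candidate in the original equation:
  p = 13: √(16) = 4, while -p + 9 = -4 — extraneous.
  p = 8: √(1) = 1, while -p + 9 = 1 — valid.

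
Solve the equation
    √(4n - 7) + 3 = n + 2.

Isolate the radical: √(4n - 7) = n - 1.
Square both sides: 4n - 7 = (n - 1)².
Expand and rearrange: n² - 6n + 8 = 0.
Solving gives n = 4 or n = 2.
Check each candidate in the original equation:
  n = 4: √(9) = 3, while n - 1 = 3 — valid.
  n = 2: √(1) = 1, while n - 1 = 1 — valid.

n = 2 or n = 4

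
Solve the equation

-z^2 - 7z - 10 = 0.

z = -5 or z = -2

Factor: -1(z + 2)(z + 5) = 0.
So z = -2 or z = -5.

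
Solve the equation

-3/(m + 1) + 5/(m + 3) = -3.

m = -4.277 or m = -0.3897

Multiply both sides by (m + 1)(m + 3):
-3(m + 3) + 5(m + 1) = -3(m + 1)(m + 3).
Expand and collect terms: -3m^2 - 14m - 5 = 0.
By the quadratic formula, m = (14 +/- sqrt(136)) / -6, so m ~= -4.277 or m ~= -0.3897.
Neither value makes a denominator zero (m != -1, m != -3), so both are valid.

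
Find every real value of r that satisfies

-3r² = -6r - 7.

r = -0.8257 or r = 2.8257

Rearrange to standard form: -3r² + 6r + 7 = 0.
Discriminant: (6)² − 4·(-3)·7 = 120.
Quadratic formula: r = (-6 ± √120) / (-6).
So r = 1 - √(30)/3 ≈ -0.8257 or r = 1 + √(30)/3 ≈ 2.8257.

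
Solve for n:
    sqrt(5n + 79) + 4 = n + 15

Isolate the radical: sqrt(5n + 79) = n + 11.
Square both sides: 5n + 79 = (n + 11)^2.
Expand and rearrange: n^2 + 17n + 42 = 0.
Solving gives n = -3 or n = -14.
Check each candidate in the original equation:
  n = -3: sqrt(64) = 8, while n + 11 = 8 — valid.
  n = -14: sqrt(9) = 3, while n + 11 = -3 — extraneous.

n = -3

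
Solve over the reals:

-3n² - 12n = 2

n = -3.8257 or n = -0.1743

Rearrange to standard form: -3n² - 12n - 2 = 0.
Discriminant: (-12)² − 4·(-3)·(-2) = 120.
Quadratic formula: n = (12 ± √120) / (-6).
So n = -2 - √(30)/3 ≈ -3.8257 or n = -2 + √(30)/3 ≈ -0.1743.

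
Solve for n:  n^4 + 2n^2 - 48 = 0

n = -2.4495 or n = 2.4495

Let u = n^2. The equation becomes u^2 + 2u - 48 = 0.
Factor: (u + 8)(u - 6) = 0, so u = -8 or u = 6.
n^2 = -8 < 0 has no real solution.
n^2 = 6 gives n = +/-sqrt(6) ~= +/-2.4495.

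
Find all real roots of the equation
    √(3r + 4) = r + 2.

r = -1 or r = 0

Square both sides: 3r + 4 = (r + 2)².
Expand and rearrange: r² + r = 0.
Solving gives r = 0 or r = -1.
Check each candidate in the original equation:
  r = 0: √(4) = 2, while r + 2 = 2 — valid.
  r = -1: √(1) = 1, while r + 2 = 1 — valid.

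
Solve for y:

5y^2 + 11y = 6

Rearrange to standard form: 5y^2 + 11y - 6 = 0.
Discriminant: (11)^2 - 4*5*(-6) = 241.
Quadratic formula: y = (-11 +/- sqrt(241)) / 10.
So y = -11/10 + sqrt(241)/10 ~= 0.4524 or y = -sqrt(241)/10 - 11/10 ~= -2.6524.

y = -2.6524 or y = 0.4524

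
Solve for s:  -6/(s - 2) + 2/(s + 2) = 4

Multiply both sides by (s - 2)(s + 2):
-6(s + 2) + 2(s - 2) = 4(s - 2)(s + 2).
Expand and collect terms: 4s^2 + 4s = 0.
Factor or apply the quadratic formula: s = 0 or s = -1.
Neither value makes a denominator zero (s != 2, s != -2), so both are valid.

s = -1 or s = 0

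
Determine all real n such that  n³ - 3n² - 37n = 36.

Rearrange: n³ - 3n² - 37n - 36 = 0.
Possible rational roots are divisors of -36. Testing n = -4 gives 0, so (n + 4) is a factor.
Divide: n³ - 3n² - 37n - 36 = (n + 4)(n² - 7n - 9).
Apply the quadratic formula to n² - 7n - 9 = 0: n = (7 ± √85)/2, i.e. n ≈ 8.1098 or n ≈ -1.1098.

n = -4 or n = -1.1098 or n = 8.1098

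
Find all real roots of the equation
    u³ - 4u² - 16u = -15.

u = -3 or u = 0.8074 or u = 6.1926

Rearrange: u³ - 4u² - 16u + 15 = 0.
Possible rational roots are divisors of 15. Testing u = -3 gives 0, so (u + 3) is a factor.
Divide: u³ - 4u² - 16u + 15 = (u + 3)(u² - 7u + 5).
Apply the quadratic formula to u² - 7u + 5 = 0: u = (7 ± √29)/2, i.e. u ≈ 6.1926 or u ≈ 0.8074.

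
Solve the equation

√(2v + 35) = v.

v = 7

Square both sides: 2v + 35 = (v)².
Expand and rearrange: v² - 2v - 35 = 0.
Solving gives v = 7 or v = -5.
Check each candidate in the original equation:
  v = 7: √(49) = 7, while v = 7 — valid.
  v = -5: √(25) = 5, while v = -5 — extraneous.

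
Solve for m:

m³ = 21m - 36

m = -5.2749 or m = 2.2749 or m = 3

Rearrange: m³ - 21m + 36 = 0.
Possible rational roots are divisors of 36. Testing m = 3 gives 0, so (m - 3) is a factor.
Divide: m³ - 21m + 36 = (m - 3)(m² + 3m - 12).
Apply the quadratic formula to m² + 3m - 12 = 0: m = (-3 ± √57)/2, i.e. m ≈ 2.2749 or m ≈ -5.2749.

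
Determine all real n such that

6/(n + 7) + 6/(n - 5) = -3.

Multiply both sides by (n + 7)(n - 5):
6(n - 5) + 6(n + 7) = -3(n + 7)(n - 5).
Expand and collect terms: -3n² - 18n + 93 = 0.
By the quadratic formula, n = (18 ± √1440) / -6, so n ≈ -9.3246 or n ≈ 3.3246.
Neither value makes a denominator zero (n ≠ -7, n ≠ 5), so both are valid.

n = -9.3246 or n = 3.3246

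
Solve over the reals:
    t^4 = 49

t = -2.6458 or t = 2.6458

Let u = t^2. The equation becomes u^2 - 49 = 0.
Factor: (u + 7)(u - 7) = 0, so u = -7 or u = 7.
t^2 = -7 < 0 has no real solution.
t^2 = 7 gives t = +/-sqrt(7) ~= +/-2.6458.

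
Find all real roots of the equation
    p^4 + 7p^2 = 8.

p = -1 or p = 1

Let u = p^2. The equation becomes u^2 + 7u - 8 = 0.
Factor: (u + 8)(u - 1) = 0, so u = -8 or u = 1.
p^2 = -8 < 0 has no real solution.
p^2 = 1 gives p = +/-1.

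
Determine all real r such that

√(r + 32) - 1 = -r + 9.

Isolate the radical: √(r + 32) = -r + 10.
Square both sides: r + 32 = (-r + 10)².
Expand and rearrange: r² - 21r + 68 = 0.
Solving gives r = 17 or r = 4.
Check each candidate in the original equation:
  r = 17: √(49) = 7, while -r + 10 = -7 — extraneous.
  r = 4: √(36) = 6, while -r + 10 = 6 — valid.

r = 4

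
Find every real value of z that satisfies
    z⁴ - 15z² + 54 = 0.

Let u = z². The equation becomes u² - 15u + 54 = 0.
Factor: (u - 6)(u - 9) = 0, so u = 6 or u = 9.
z² = 6 gives z = ±√(6) ≈ ±2.4495.
z² = 9 gives z = ±3.

z = -3 or z = -2.4495 or z = 2.4495 or z = 3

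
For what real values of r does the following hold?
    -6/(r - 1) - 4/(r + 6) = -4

r = -5.1949 or r = 2.6949

Multiply both sides by (r - 1)(r + 6):
-6(r + 6) - 4(r - 1) = -4(r - 1)(r + 6).
Expand and collect terms: -4r² - 10r + 56 = 0.
By the quadratic formula, r = (10 ± √996) / -8, so r ≈ -5.1949 or r ≈ 2.6949.
Neither value makes a denominator zero (r ≠ 1, r ≠ -6), so both are valid.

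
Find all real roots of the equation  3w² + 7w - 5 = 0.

w = -2.9067 or w = 0.5734

Discriminant: (7)² − 4·3·(-5) = 109.
Quadratic formula: w = (-7 ± √109) / 6.
So w = -7/6 + √(109)/6 ≈ 0.5734 or w = -√(109)/6 - 7/6 ≈ -2.9067.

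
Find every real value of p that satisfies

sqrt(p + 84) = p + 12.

p = -3

Square both sides: p + 84 = (p + 12)^2.
Expand and rearrange: p^2 + 23p + 60 = 0.
Solving gives p = -3 or p = -20.
Check each candidate in the original equation:
  p = -3: sqrt(81) = 9, while p + 12 = 9 — valid.
  p = -20: sqrt(64) = 8, while p + 12 = -8 — extraneous.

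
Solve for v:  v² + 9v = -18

Bring every term to one side: v² + 9v + 18 = 0.
Factor: (v + 6)(v + 3) = 0.
So v = -6 or v = -3.

v = -6 or v = -3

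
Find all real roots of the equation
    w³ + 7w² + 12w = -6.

w = -4.7321 or w = -1.2679 or w = -1

Rearrange: w³ + 7w² + 12w + 6 = 0.
Possible rational roots are divisors of 6. Testing w = -1 gives 0, so (w + 1) is a factor.
Divide: w³ + 7w² + 12w + 6 = (w + 1)(w² + 6w + 6).
Apply the quadratic formula to w² + 6w + 6 = 0: w = (-6 ± √12)/2, i.e. w ≈ -1.2679 or w ≈ -4.7321.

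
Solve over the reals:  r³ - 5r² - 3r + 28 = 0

r = -2.1926 or r = 3.1926 or r = 4

Possible rational roots are divisors of 28. Testing r = 4 gives 0, so (r - 4) is a factor.
Divide: r³ - 5r² - 3r + 28 = (r - 4)(r² - r - 7).
Apply the quadratic formula to r² - r - 7 = 0: r = (1 ± √29)/2, i.e. r ≈ 3.1926 or r ≈ -2.1926.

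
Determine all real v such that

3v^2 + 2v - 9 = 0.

v = -2.0972 or v = 1.4305

Discriminant: (2)^2 - 4*3*(-9) = 112.
Quadratic formula: v = (-2 +/- sqrt(112)) / 6.
So v = -1/3 + 2*sqrt(7)/3 ~= 1.4305 or v = -2*sqrt(7)/3 - 1/3 ~= -2.0972.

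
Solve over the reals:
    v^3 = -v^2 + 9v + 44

Rearrange: v^3 + v^2 - 9v - 44 = 0.
Possible rational roots are divisors of -44. Testing v = 4 gives 0, so (v - 4) is a factor.
Divide: v^3 + v^2 - 9v - 44 = (v - 4)(v^2 + 5v + 11).
The quadratic v^2 + 5v + 11 has discriminant -19 < 0, so no further real roots.

v = 4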